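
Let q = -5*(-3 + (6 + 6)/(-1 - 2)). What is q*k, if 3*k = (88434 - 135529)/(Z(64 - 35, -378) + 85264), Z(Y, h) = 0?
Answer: -1648325/255792 ≈ -6.4440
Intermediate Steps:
q = 35 (q = -5*(-3 + 12/(-3)) = -5*(-3 + 12*(-⅓)) = -5*(-3 - 4) = -5*(-7) = 35)
k = -47095/255792 (k = ((88434 - 135529)/(0 + 85264))/3 = (-47095/85264)/3 = (-47095*1/85264)/3 = (⅓)*(-47095/85264) = -47095/255792 ≈ -0.18411)
q*k = 35*(-47095/255792) = -1648325/255792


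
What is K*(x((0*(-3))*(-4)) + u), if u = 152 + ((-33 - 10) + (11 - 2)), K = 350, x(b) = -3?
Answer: 40250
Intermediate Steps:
u = 118 (u = 152 + (-43 + 9) = 152 - 34 = 118)
K*(x((0*(-3))*(-4)) + u) = 350*(-3 + 118) = 350*115 = 40250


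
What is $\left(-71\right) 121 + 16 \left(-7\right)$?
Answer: $-8703$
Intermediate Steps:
$\left(-71\right) 121 + 16 \left(-7\right) = -8591 - 112 = -8703$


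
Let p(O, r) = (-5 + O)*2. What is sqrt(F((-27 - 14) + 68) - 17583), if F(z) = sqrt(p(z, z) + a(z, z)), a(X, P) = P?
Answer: sqrt(-17583 + sqrt(71)) ≈ 132.57*I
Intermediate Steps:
p(O, r) = -10 + 2*O
F(z) = sqrt(-10 + 3*z) (F(z) = sqrt((-10 + 2*z) + z) = sqrt(-10 + 3*z))
sqrt(F((-27 - 14) + 68) - 17583) = sqrt(sqrt(-10 + 3*((-27 - 14) + 68)) - 17583) = sqrt(sqrt(-10 + 3*(-41 + 68)) - 17583) = sqrt(sqrt(-10 + 3*27) - 17583) = sqrt(sqrt(-10 + 81) - 17583) = sqrt(sqrt(71) - 17583) = sqrt(-17583 + sqrt(71))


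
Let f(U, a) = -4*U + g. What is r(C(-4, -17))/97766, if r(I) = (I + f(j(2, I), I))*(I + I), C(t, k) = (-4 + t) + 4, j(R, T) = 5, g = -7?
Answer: 124/48883 ≈ 0.0025367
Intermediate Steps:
f(U, a) = -7 - 4*U (f(U, a) = -4*U - 7 = -7 - 4*U)
C(t, k) = t
r(I) = 2*I*(-27 + I) (r(I) = (I + (-7 - 4*5))*(I + I) = (I + (-7 - 20))*(2*I) = (I - 27)*(2*I) = (-27 + I)*(2*I) = 2*I*(-27 + I))
r(C(-4, -17))/97766 = (2*(-4)*(-27 - 4))/97766 = (2*(-4)*(-31))*(1/97766) = 248*(1/97766) = 124/48883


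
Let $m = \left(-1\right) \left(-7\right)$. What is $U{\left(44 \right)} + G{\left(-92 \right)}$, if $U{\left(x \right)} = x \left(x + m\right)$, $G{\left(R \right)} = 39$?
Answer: $2283$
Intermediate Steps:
$m = 7$
$U{\left(x \right)} = x \left(7 + x\right)$ ($U{\left(x \right)} = x \left(x + 7\right) = x \left(7 + x\right)$)
$U{\left(44 \right)} + G{\left(-92 \right)} = 44 \left(7 + 44\right) + 39 = 44 \cdot 51 + 39 = 2244 + 39 = 2283$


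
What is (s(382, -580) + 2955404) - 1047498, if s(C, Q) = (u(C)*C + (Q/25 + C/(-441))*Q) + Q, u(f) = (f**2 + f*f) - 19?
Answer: 50009383420/441 ≈ 1.1340e+8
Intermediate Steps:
u(f) = -19 + 2*f**2 (u(f) = (f**2 + f**2) - 19 = 2*f**2 - 19 = -19 + 2*f**2)
s(C, Q) = Q + C*(-19 + 2*C**2) + Q*(-C/441 + Q/25) (s(C, Q) = ((-19 + 2*C**2)*C + (Q/25 + C/(-441))*Q) + Q = (C*(-19 + 2*C**2) + (Q*(1/25) + C*(-1/441))*Q) + Q = (C*(-19 + 2*C**2) + (Q/25 - C/441)*Q) + Q = (C*(-19 + 2*C**2) + (-C/441 + Q/25)*Q) + Q = (C*(-19 + 2*C**2) + Q*(-C/441 + Q/25)) + Q = Q + C*(-19 + 2*C**2) + Q*(-C/441 + Q/25))
(s(382, -580) + 2955404) - 1047498 = ((-580 - 19*382 + 2*382**3 + (1/25)*(-580)**2 - 1/441*382*(-580)) + 2955404) - 1047498 = ((-580 - 7258 + 2*55742968 + (1/25)*336400 + 221560/441) + 2955404) - 1047498 = ((-580 - 7258 + 111485936 + 13456 + 221560/441) + 2955404) - 1047498 = (49167996874/441 + 2955404) - 1047498 = 50471330038/441 - 1047498 = 50009383420/441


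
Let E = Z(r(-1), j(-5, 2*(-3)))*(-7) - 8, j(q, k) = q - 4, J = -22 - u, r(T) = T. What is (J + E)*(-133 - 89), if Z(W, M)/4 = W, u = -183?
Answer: -40182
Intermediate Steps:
J = 161 (J = -22 - 1*(-183) = -22 + 183 = 161)
j(q, k) = -4 + q
Z(W, M) = 4*W
E = 20 (E = (4*(-1))*(-7) - 8 = -4*(-7) - 8 = 28 - 8 = 20)
(J + E)*(-133 - 89) = (161 + 20)*(-133 - 89) = 181*(-222) = -40182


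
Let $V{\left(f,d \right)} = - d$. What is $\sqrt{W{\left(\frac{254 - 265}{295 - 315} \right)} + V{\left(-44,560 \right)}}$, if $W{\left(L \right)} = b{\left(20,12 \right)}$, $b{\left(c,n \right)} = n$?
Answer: $2 i \sqrt{137} \approx 23.409 i$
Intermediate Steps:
$W{\left(L \right)} = 12$
$\sqrt{W{\left(\frac{254 - 265}{295 - 315} \right)} + V{\left(-44,560 \right)}} = \sqrt{12 - 560} = \sqrt{-548} = 2 i \sqrt{137}$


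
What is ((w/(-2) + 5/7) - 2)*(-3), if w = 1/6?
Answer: 115/28 ≈ 4.1071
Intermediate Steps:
w = 1/6 ≈ 0.16667
((w/(-2) + 5/7) - 2)*(-3) = (((1/6)/(-2) + 5/7) - 2)*(-3) = (((1/6)*(-1/2) + 5*(1/7)) - 2)*(-3) = ((-1/12 + 5/7) - 2)*(-3) = (53/84 - 2)*(-3) = -115/84*(-3) = 115/28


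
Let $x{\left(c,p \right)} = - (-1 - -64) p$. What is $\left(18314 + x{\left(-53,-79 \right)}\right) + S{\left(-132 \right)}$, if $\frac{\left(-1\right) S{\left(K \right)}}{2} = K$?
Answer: $23555$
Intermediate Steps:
$S{\left(K \right)} = - 2 K$
$x{\left(c,p \right)} = - 63 p$ ($x{\left(c,p \right)} = - (-1 + 64) p = \left(-1\right) 63 p = - 63 p$)
$\left(18314 + x{\left(-53,-79 \right)}\right) + S{\left(-132 \right)} = \left(18314 - -4977\right) - -264 = \left(18314 + 4977\right) + 264 = 23291 + 264 = 23555$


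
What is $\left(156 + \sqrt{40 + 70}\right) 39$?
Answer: $6084 + 39 \sqrt{110} \approx 6493.0$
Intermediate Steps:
$\left(156 + \sqrt{40 + 70}\right) 39 = \left(156 + \sqrt{110}\right) 39 = 6084 + 39 \sqrt{110}$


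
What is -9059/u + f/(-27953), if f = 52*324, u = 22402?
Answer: -630655123/626203106 ≈ -1.0071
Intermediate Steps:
f = 16848
-9059/u + f/(-27953) = -9059/22402 + 16848/(-27953) = -9059*1/22402 + 16848*(-1/27953) = -9059/22402 - 16848/27953 = -630655123/626203106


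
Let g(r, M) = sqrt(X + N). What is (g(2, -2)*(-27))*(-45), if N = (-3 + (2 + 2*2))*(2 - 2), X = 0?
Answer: 0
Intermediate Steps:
N = 0 (N = (-3 + (2 + 4))*0 = (-3 + 6)*0 = 3*0 = 0)
g(r, M) = 0 (g(r, M) = sqrt(0 + 0) = sqrt(0) = 0)
(g(2, -2)*(-27))*(-45) = (0*(-27))*(-45) = 0*(-45) = 0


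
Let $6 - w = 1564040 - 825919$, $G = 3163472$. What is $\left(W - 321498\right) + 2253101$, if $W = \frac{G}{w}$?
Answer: $\frac{1425741984873}{738115} \approx 1.9316 \cdot 10^{6}$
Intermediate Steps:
$w = -738115$ ($w = 6 - \left(1564040 - 825919\right) = 6 - 738121 = -738115$)
$W = - \frac{3163472}{738115}$ ($W = \frac{3163472}{-738115} = 3163472 \left(- \frac{1}{738115}\right) = - \frac{3163472}{738115} \approx -4.2859$)
$\left(W - 321498\right) + 2253101 = \left(- \frac{3163472}{738115} - 321498\right) + 2253101 = - \frac{237305659742}{738115} + 2253101 = \frac{1425741984873}{738115}$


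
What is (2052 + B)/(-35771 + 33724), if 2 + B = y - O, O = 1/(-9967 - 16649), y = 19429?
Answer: -571685065/54482952 ≈ -10.493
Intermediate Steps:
O = -1/26616 (O = 1/(-26616) = -1/26616 ≈ -3.7571e-5)
B = 517069033/26616 (B = -2 + (19429 - 1*(-1/26616)) = -2 + (19429 + 1/26616) = -2 + 517122265/26616 = 517069033/26616 ≈ 19427.)
(2052 + B)/(-35771 + 33724) = (2052 + 517069033/26616)/(-35771 + 33724) = (571685065/26616)/(-2047) = (571685065/26616)*(-1/2047) = -571685065/54482952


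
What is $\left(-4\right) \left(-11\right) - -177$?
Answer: $221$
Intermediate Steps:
$\left(-4\right) \left(-11\right) - -177 = 44 + 177 = 221$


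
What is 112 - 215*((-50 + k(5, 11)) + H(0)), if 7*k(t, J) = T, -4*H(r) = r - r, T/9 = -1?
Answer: 77969/7 ≈ 11138.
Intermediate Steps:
T = -9 (T = 9*(-1) = -9)
H(r) = 0 (H(r) = -(r - r)/4 = -1/4*0 = 0)
k(t, J) = -9/7 (k(t, J) = (1/7)*(-9) = -9/7)
112 - 215*((-50 + k(5, 11)) + H(0)) = 112 - 215*((-50 - 9/7) + 0) = 112 - 215*(-359/7 + 0) = 112 - 215*(-359/7) = 112 + 77185/7 = 77969/7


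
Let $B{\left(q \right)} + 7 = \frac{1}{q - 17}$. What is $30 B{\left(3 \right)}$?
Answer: $- \frac{1485}{7} \approx -212.14$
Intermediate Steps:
$B{\left(q \right)} = -7 + \frac{1}{-17 + q}$ ($B{\left(q \right)} = -7 + \frac{1}{q - 17} = -7 + \frac{1}{-17 + q}$)
$30 B{\left(3 \right)} = 30 \frac{120 - 21}{-17 + 3} = 30 \frac{120 - 21}{-14} = 30 \left(\left(- \frac{1}{14}\right) 99\right) = 30 \left(- \frac{99}{14}\right) = - \frac{1485}{7}$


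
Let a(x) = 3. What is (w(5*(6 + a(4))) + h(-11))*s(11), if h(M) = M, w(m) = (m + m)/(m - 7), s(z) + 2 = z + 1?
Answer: -1640/19 ≈ -86.316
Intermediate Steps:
s(z) = -1 + z (s(z) = -2 + (z + 1) = -2 + (1 + z) = -1 + z)
w(m) = 2*m/(-7 + m) (w(m) = (2*m)/(-7 + m) = 2*m/(-7 + m))
(w(5*(6 + a(4))) + h(-11))*s(11) = (2*(5*(6 + 3))/(-7 + 5*(6 + 3)) - 11)*(-1 + 11) = (2*(5*9)/(-7 + 5*9) - 11)*10 = (2*45/(-7 + 45) - 11)*10 = (2*45/38 - 11)*10 = (2*45*(1/38) - 11)*10 = (45/19 - 11)*10 = -164/19*10 = -1640/19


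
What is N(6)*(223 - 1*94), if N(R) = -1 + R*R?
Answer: 4515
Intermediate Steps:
N(R) = -1 + R²
N(6)*(223 - 1*94) = (-1 + 6²)*(223 - 1*94) = (-1 + 36)*(223 - 94) = 35*129 = 4515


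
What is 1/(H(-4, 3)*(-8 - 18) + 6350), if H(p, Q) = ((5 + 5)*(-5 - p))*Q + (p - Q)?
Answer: 1/7312 ≈ 0.00013676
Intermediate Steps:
H(p, Q) = p - Q + Q*(-50 - 10*p) (H(p, Q) = (10*(-5 - p))*Q + (p - Q) = (-50 - 10*p)*Q + (p - Q) = Q*(-50 - 10*p) + (p - Q) = p - Q + Q*(-50 - 10*p))
1/(H(-4, 3)*(-8 - 18) + 6350) = 1/((-4 - 51*3 - 10*3*(-4))*(-8 - 18) + 6350) = 1/((-4 - 153 + 120)*(-26) + 6350) = 1/(-37*(-26) + 6350) = 1/(962 + 6350) = 1/7312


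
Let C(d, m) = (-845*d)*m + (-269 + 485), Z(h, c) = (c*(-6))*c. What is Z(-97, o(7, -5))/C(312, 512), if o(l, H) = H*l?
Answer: 175/3213892 ≈ 5.4451e-5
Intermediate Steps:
Z(h, c) = -6*c² (Z(h, c) = (-6*c)*c = -6*c²)
C(d, m) = 216 - 845*d*m (C(d, m) = -845*d*m + 216 = 216 - 845*d*m)
Z(-97, o(7, -5))/C(312, 512) = (-6*(-5*7)²)/(216 - 845*312*512) = (-6*(-35)²)/(216 - 134983680) = -6*1225/(-134983464) = -7350*(-1/134983464) = 175/3213892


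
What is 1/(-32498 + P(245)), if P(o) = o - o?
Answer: -1/32498 ≈ -3.0771e-5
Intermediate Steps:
P(o) = 0
1/(-32498 + P(245)) = 1/(-32498 + 0) = 1/(-32498) = -1/32498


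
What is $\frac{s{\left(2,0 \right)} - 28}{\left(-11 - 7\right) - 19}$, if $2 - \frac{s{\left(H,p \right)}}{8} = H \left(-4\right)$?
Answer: $- \frac{52}{37} \approx -1.4054$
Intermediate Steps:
$s{\left(H,p \right)} = 16 + 32 H$ ($s{\left(H,p \right)} = 16 - 8 H \left(-4\right) = 16 - 8 \left(- 4 H\right) = 16 + 32 H$)
$\frac{s{\left(2,0 \right)} - 28}{\left(-11 - 7\right) - 19} = \frac{\left(16 + 32 \cdot 2\right) - 28}{\left(-11 - 7\right) - 19} = \frac{\left(16 + 64\right) - 28}{-18 - 19} = \frac{80 - 28}{-37} = 52 \left(- \frac{1}{37}\right) = - \frac{52}{37}$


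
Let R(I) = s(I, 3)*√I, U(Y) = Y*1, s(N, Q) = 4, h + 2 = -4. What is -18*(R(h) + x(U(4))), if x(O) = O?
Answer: -72 - 72*I*√6 ≈ -72.0 - 176.36*I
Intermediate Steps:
h = -6 (h = -2 - 4 = -6)
U(Y) = Y
R(I) = 4*√I
-18*(R(h) + x(U(4))) = -18*(4*√(-6) + 4) = -18*(4*(I*√6) + 4) = -18*(4*I*√6 + 4) = -18*(4 + 4*I*√6) = -72 - 72*I*√6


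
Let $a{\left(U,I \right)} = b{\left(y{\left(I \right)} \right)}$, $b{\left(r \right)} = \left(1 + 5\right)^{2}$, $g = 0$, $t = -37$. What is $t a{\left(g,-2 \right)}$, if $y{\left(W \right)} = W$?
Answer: $-1332$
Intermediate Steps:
$b{\left(r \right)} = 36$ ($b{\left(r \right)} = 6^{2} = 36$)
$a{\left(U,I \right)} = 36$
$t a{\left(g,-2 \right)} = \left(-37\right) 36 = -1332$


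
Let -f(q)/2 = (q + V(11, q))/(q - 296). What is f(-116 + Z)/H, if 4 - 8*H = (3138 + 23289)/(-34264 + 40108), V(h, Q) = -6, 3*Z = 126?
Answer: 249344/37629 ≈ 6.6264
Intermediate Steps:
Z = 42 (Z = (⅓)*126 = 42)
f(q) = -2*(-6 + q)/(-296 + q) (f(q) = -2*(q - 6)/(q - 296) = -2*(-6 + q)/(-296 + q))
H = -1017/15584 (H = ½ - (3138 + 23289)/(8*(-34264 + 40108)) = ½ - 26427/(8*5844) = ½ - ⅛*8809/1948 = ½ - 8809/15584 = -1017/15584 ≈ -0.065259)
f(-116 + Z)/H = (2*(6 - (-116 + 42))/(-296 + (-116 + 42)))/(-1017/15584) = (2*(6 - 1*(-74))/(-296 - 74))*(-15584/1017) = (2*(6 + 74)/(-370))*(-15584/1017) = (2*(-1/370)*80)*(-15584/1017) = -16/37*(-15584/1017) = 249344/37629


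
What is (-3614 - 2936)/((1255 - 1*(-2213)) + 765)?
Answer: -6550/4233 ≈ -1.5474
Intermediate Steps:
(-3614 - 2936)/((1255 - 1*(-2213)) + 765) = -6550/((1255 + 2213) + 765) = -6550/(3468 + 765) = -6550/4233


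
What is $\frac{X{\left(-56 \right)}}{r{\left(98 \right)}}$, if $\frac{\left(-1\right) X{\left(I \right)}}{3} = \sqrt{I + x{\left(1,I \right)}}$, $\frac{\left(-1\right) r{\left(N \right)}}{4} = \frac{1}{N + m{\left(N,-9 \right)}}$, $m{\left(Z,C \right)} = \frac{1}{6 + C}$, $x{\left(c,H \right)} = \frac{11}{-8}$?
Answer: $\frac{879 i \sqrt{102}}{16} \approx 554.84 i$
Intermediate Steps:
$x{\left(c,H \right)} = - \frac{11}{8}$ ($x{\left(c,H \right)} = 11 \left(- \frac{1}{8}\right) = - \frac{11}{8}$)
$r{\left(N \right)} = - \frac{4}{- \frac{1}{3} + N}$ ($r{\left(N \right)} = - \frac{4}{N + \frac{1}{6 - 9}} = - \frac{4}{N + \frac{1}{-3}} = - \frac{4}{N - \frac{1}{3}} = - \frac{4}{- \frac{1}{3} + N}$)
$X{\left(I \right)} = - 3 \sqrt{- \frac{11}{8} + I}$ ($X{\left(I \right)} = - 3 \sqrt{I - \frac{11}{8}} = - 3 \sqrt{- \frac{11}{8} + I}$)
$\frac{X{\left(-56 \right)}}{r{\left(98 \right)}} = \frac{\left(- \frac{3}{4}\right) \sqrt{-22 + 16 \left(-56\right)}}{\left(-12\right) \frac{1}{-1 + 3 \cdot 98}} = \frac{\left(- \frac{3}{4}\right) \sqrt{-22 - 896}}{\left(-12\right) \frac{1}{-1 + 294}} = \frac{\left(- \frac{3}{4}\right) \sqrt{-918}}{\left(-12\right) \frac{1}{293}} = \frac{\left(- \frac{3}{4}\right) 3 i \sqrt{102}}{\left(-12\right) \frac{1}{293}} = \frac{\left(- \frac{9}{4}\right) i \sqrt{102}}{- \frac{12}{293}} = - \frac{9 i \sqrt{102}}{4} \left(- \frac{293}{12}\right) = \frac{879 i \sqrt{102}}{16}$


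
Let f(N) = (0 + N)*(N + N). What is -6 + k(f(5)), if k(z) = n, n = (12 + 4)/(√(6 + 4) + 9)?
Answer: -282/71 - 16*√10/71 ≈ -4.6845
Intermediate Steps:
f(N) = 2*N² (f(N) = N*(2*N) = 2*N²)
n = 16/(9 + √10) (n = 16/(√10 + 9) = 16/(9 + √10) ≈ 1.3155)
k(z) = 144/71 - 16*√10/71
-6 + k(f(5)) = -6 + (144/71 - 16*√10/71) = -282/71 - 16*√10/71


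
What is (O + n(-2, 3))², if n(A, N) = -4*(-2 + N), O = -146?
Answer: 22500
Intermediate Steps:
n(A, N) = 8 - 4*N
(O + n(-2, 3))² = (-146 + (8 - 4*3))² = (-146 + (8 - 12))² = (-146 - 4)² = (-150)² = 22500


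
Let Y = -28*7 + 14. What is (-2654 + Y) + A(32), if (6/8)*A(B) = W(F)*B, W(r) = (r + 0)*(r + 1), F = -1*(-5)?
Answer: -1556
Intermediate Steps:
F = 5
Y = -182 (Y = -196 + 14 = -182)
W(r) = r*(1 + r)
A(B) = 40*B (A(B) = 4*((5*(1 + 5))*B)/3 = 4*((5*6)*B)/3 = 4*(30*B)/3 = 40*B)
(-2654 + Y) + A(32) = (-2654 - 182) + 40*32 = -2836 + 1280 = -1556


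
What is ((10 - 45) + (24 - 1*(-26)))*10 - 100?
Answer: 50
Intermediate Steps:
((10 - 45) + (24 - 1*(-26)))*10 - 100 = (-35 + (24 + 26))*10 - 100 = (-35 + 50)*10 - 100 = 15*10 - 100 = 150 - 100 = 50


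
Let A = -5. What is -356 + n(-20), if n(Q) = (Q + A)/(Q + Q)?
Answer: -2843/8 ≈ -355.38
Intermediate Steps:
n(Q) = (-5 + Q)/(2*Q) (n(Q) = (Q - 5)/(Q + Q) = (-5 + Q)/((2*Q)) = (-5 + Q)*(1/(2*Q)) = (-5 + Q)/(2*Q))
-356 + n(-20) = -356 + (½)*(-5 - 20)/(-20) = -356 + (½)*(-1/20)*(-25) = -356 + 5/8 = -2843/8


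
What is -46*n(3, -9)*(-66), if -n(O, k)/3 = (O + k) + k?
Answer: 136620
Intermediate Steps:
n(O, k) = -6*k - 3*O (n(O, k) = -3*((O + k) + k) = -3*(O + 2*k) = -6*k - 3*O)
-46*n(3, -9)*(-66) = -46*(-6*(-9) - 3*3)*(-66) = -46*(54 - 9)*(-66) = -46*45*(-66) = -2070*(-66) = 136620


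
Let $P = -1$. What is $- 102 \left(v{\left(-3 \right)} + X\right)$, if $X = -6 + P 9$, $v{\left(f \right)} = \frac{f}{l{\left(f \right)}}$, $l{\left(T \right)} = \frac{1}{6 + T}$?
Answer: $2448$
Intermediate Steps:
$v{\left(f \right)} = f \left(6 + f\right)$ ($v{\left(f \right)} = \frac{f}{\frac{1}{6 + f}} = f \left(6 + f\right)$)
$X = -15$ ($X = -6 - 9 = -15$)
$- 102 \left(v{\left(-3 \right)} + X\right) = - 102 \left(- 3 \left(6 - 3\right) - 15\right) = - 102 \left(\left(-3\right) 3 - 15\right) = - 102 \left(-9 - 15\right) = \left(-102\right) \left(-24\right) = 2448$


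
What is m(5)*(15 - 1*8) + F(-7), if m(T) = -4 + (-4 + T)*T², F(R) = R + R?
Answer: 133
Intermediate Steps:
F(R) = 2*R
m(T) = -4 + T²*(-4 + T)
m(5)*(15 - 1*8) + F(-7) = (-4 + 5³ - 4*5²)*(15 - 1*8) + 2*(-7) = (-4 + 125 - 4*25)*(15 - 8) - 14 = (-4 + 125 - 100)*7 - 14 = 21*7 - 14 = 147 - 14 = 133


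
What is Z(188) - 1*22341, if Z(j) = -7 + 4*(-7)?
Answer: -22376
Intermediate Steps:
Z(j) = -35 (Z(j) = -7 - 28 = -35)
Z(188) - 1*22341 = -35 - 1*22341 = -35 - 22341 = -22376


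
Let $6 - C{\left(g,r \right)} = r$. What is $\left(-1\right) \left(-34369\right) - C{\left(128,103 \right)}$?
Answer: $34466$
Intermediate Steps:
$C{\left(g,r \right)} = 6 - r$
$\left(-1\right) \left(-34369\right) - C{\left(128,103 \right)} = \left(-1\right) \left(-34369\right) - \left(6 - 103\right) = 34369 - \left(6 - 103\right) = 34369 - -97 = 34369 + 97 = 34466$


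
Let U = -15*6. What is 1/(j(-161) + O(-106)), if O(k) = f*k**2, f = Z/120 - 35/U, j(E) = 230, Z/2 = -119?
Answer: -45/795833 ≈ -5.6545e-5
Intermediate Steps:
Z = -238 (Z = 2*(-119) = -238)
U = -90
f = -287/180 (f = -238/120 - 35/(-90) = -238*1/120 - 35*(-1/90) = -119/60 + 7/18 = -287/180 ≈ -1.5944)
O(k) = -287*k**2/180
1/(j(-161) + O(-106)) = 1/(230 - 287/180*(-106)**2) = 1/(230 - 287/180*11236) = 1/(230 - 806183/45) = 1/(-795833/45) = -45/795833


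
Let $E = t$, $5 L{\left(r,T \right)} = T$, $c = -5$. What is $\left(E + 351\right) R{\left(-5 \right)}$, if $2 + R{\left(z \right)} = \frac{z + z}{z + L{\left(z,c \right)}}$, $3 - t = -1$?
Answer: $- \frac{355}{3} \approx -118.33$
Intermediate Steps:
$L{\left(r,T \right)} = \frac{T}{5}$
$t = 4$ ($t = 3 - -1 = 3 + 1 = 4$)
$R{\left(z \right)} = -2 + \frac{2 z}{-1 + z}$ ($R{\left(z \right)} = -2 + \frac{z + z}{z + \frac{1}{5} \left(-5\right)} = -2 + \frac{2 z}{z - 1} = -2 + \frac{2 z}{-1 + z}$)
$E = 4$
$\left(E + 351\right) R{\left(-5 \right)} = \left(4 + 351\right) \frac{2}{-1 - 5} = 355 \frac{2}{-6} = 355 \cdot 2 \left(- \frac{1}{6}\right) = 355 \left(- \frac{1}{3}\right) = - \frac{355}{3}$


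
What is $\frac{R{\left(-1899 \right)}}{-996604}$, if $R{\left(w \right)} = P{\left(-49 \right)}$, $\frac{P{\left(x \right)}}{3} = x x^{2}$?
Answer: $\frac{50421}{142372} \approx 0.35415$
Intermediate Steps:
$P{\left(x \right)} = 3 x^{3}$ ($P{\left(x \right)} = 3 x x^{2} = 3 x^{3}$)
$R{\left(w \right)} = -352947$ ($R{\left(w \right)} = 3 \left(-49\right)^{3} = 3 \left(-117649\right) = -352947$)
$\frac{R{\left(-1899 \right)}}{-996604} = - \frac{352947}{-996604} = \left(-352947\right) \left(- \frac{1}{996604}\right) = \frac{50421}{142372}$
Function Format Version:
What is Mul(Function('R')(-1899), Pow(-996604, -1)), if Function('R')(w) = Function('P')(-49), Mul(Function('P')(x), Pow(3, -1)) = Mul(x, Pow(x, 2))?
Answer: Rational(50421, 142372) ≈ 0.35415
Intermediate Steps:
Function('P')(x) = Mul(3, Pow(x, 3)) (Function('P')(x) = Mul(3, Mul(x, Pow(x, 2))) = Mul(3, Pow(x, 3)))
Function('R')(w) = -352947 (Function('R')(w) = Mul(3, Pow(-49, 3)) = Mul(3, -117649) = -352947)
Mul(Function('R')(-1899), Pow(-996604, -1)) = Mul(-352947, Pow(-996604, -1)) = Mul(-352947, Rational(-1, 996604)) = Rational(50421, 142372)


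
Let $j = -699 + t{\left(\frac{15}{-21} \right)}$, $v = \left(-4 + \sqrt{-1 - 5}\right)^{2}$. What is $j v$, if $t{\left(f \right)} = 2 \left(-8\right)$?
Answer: $-7150 + 5720 i \sqrt{6} \approx -7150.0 + 14011.0 i$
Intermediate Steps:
$t{\left(f \right)} = -16$
$v = \left(-4 + i \sqrt{6}\right)^{2}$ ($v = \left(-4 + \sqrt{-6}\right)^{2} = \left(-4 + i \sqrt{6}\right)^{2} \approx 10.0 - 19.596 i$)
$j = -715$ ($j = -699 - 16 = -715$)
$j v = - 715 \left(4 - i \sqrt{6}\right)^{2}$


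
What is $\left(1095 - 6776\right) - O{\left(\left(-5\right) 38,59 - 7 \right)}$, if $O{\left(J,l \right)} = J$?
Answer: $-5491$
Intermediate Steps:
$\left(1095 - 6776\right) - O{\left(\left(-5\right) 38,59 - 7 \right)} = \left(1095 - 6776\right) - \left(-5\right) 38 = \left(1095 - 6776\right) - -190 = -5681 + 190 = -5491$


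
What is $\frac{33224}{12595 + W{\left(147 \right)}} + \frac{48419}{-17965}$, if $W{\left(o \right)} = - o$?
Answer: $- \frac{731319}{27953540} \approx -0.026162$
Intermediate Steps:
$\frac{33224}{12595 + W{\left(147 \right)}} + \frac{48419}{-17965} = \frac{33224}{12595 - 147} + \frac{48419}{-17965} = \frac{33224}{12595 - 147} + 48419 \left(- \frac{1}{17965}\right) = \frac{33224}{12448} - \frac{48419}{17965} = 33224 \cdot \frac{1}{12448} - \frac{48419}{17965} = \frac{4153}{1556} - \frac{48419}{17965} = - \frac{731319}{27953540}$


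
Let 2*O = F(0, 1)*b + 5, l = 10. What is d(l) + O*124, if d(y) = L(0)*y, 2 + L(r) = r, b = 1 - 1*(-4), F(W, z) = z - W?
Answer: 600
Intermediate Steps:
b = 5 (b = 1 + 4 = 5)
L(r) = -2 + r
d(y) = -2*y (d(y) = (-2 + 0)*y = -2*y)
O = 5 (O = ((1 - 1*0)*5 + 5)/2 = ((1 + 0)*5 + 5)/2 = (1*5 + 5)/2 = (5 + 5)/2 = (½)*10 = 5)
d(l) + O*124 = -2*10 + 5*124 = -20 + 620 = 600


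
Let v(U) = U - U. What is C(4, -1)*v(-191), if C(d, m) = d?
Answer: 0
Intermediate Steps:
v(U) = 0
C(4, -1)*v(-191) = 4*0 = 0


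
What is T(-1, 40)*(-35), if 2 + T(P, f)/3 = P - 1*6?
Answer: 945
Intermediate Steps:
T(P, f) = -24 + 3*P (T(P, f) = -6 + 3*(P - 1*6) = -6 + 3*(P - 6) = -6 + 3*(-6 + P) = -6 + (-18 + 3*P) = -24 + 3*P)
T(-1, 40)*(-35) = (-24 + 3*(-1))*(-35) = (-24 - 3)*(-35) = -27*(-35) = 945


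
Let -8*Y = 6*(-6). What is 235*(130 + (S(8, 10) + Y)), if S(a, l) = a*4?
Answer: 78255/2 ≈ 39128.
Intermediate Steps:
S(a, l) = 4*a
Y = 9/2 (Y = -3*(-6)/4 = -1/8*(-36) = 9/2 ≈ 4.5000)
235*(130 + (S(8, 10) + Y)) = 235*(130 + (4*8 + 9/2)) = 235*(130 + (32 + 9/2)) = 235*(130 + 73/2) = 235*(333/2) = 78255/2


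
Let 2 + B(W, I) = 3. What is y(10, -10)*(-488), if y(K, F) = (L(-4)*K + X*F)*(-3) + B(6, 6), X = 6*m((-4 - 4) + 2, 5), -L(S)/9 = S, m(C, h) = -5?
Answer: 965752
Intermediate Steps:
B(W, I) = 1 (B(W, I) = -2 + 3 = 1)
L(S) = -9*S
X = -30 (X = 6*(-5) = -30)
y(K, F) = 1 - 108*K + 90*F (y(K, F) = ((-9*(-4))*K - 30*F)*(-3) + 1 = (36*K - 30*F)*(-3) + 1 = (-30*F + 36*K)*(-3) + 1 = (-108*K + 90*F) + 1 = 1 - 108*K + 90*F)
y(10, -10)*(-488) = (1 - 108*10 + 90*(-10))*(-488) = (1 - 1080 - 900)*(-488) = -1979*(-488) = 965752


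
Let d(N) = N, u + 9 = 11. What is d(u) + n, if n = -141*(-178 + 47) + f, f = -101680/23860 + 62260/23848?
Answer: 11943685205/646606 ≈ 18471.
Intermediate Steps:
u = 2 (u = -9 + 11 = 2)
f = -1067433/646606 (f = -101680*1/23860 + 62260*(1/23848) = -5084/1193 + 1415/542 = -1067433/646606 ≈ -1.6508)
n = 11942391993/646606 (n = -141*(-178 + 47) - 1067433/646606 = -141*(-131) - 1067433/646606 = 18471 - 1067433/646606 = 11942391993/646606 ≈ 18469.)
d(u) + n = 2 + 11942391993/646606 = 11943685205/646606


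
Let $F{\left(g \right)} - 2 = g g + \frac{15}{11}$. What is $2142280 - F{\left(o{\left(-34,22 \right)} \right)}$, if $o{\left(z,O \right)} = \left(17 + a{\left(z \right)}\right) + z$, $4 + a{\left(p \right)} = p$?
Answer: $\frac{23531768}{11} \approx 2.1393 \cdot 10^{6}$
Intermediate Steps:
$a{\left(p \right)} = -4 + p$
$o{\left(z,O \right)} = 13 + 2 z$ ($o{\left(z,O \right)} = \left(17 + \left(-4 + z\right)\right) + z = \left(13 + z\right) + z = 13 + 2 z$)
$F{\left(g \right)} = \frac{37}{11} + g^{2}$ ($F{\left(g \right)} = 2 + \left(g g + \frac{15}{11}\right) = 2 + \left(g^{2} + 15 \cdot \frac{1}{11}\right) = 2 + \left(g^{2} + \frac{15}{11}\right) = 2 + \left(\frac{15}{11} + g^{2}\right) = \frac{37}{11} + g^{2}$)
$2142280 - F{\left(o{\left(-34,22 \right)} \right)} = 2142280 - \left(\frac{37}{11} + \left(13 + 2 \left(-34\right)\right)^{2}\right) = 2142280 - \left(\frac{37}{11} + \left(13 - 68\right)^{2}\right) = 2142280 - \left(\frac{37}{11} + \left(-55\right)^{2}\right) = 2142280 - \left(\frac{37}{11} + 3025\right) = 2142280 - \frac{33312}{11} = \frac{23531768}{11}$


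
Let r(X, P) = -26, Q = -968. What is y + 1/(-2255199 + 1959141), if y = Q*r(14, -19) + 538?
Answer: 7610466947/296058 ≈ 25706.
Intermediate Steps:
y = 25706 (y = -968*(-26) + 538 = 25168 + 538 = 25706)
y + 1/(-2255199 + 1959141) = 25706 + 1/(-2255199 + 1959141) = 25706 + 1/(-296058) = 25706 - 1/296058 = 7610466947/296058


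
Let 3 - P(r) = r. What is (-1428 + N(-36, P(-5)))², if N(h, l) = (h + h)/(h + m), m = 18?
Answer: 2027776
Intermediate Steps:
P(r) = 3 - r
N(h, l) = 2*h/(18 + h) (N(h, l) = (h + h)/(h + 18) = (2*h)/(18 + h) = 2*h/(18 + h))
(-1428 + N(-36, P(-5)))² = (-1428 + 2*(-36)/(18 - 36))² = (-1428 + 2*(-36)/(-18))² = (-1428 + 2*(-36)*(-1/18))² = (-1428 + 4)² = (-1424)² = 2027776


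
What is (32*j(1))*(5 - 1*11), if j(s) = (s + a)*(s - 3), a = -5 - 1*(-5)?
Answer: 384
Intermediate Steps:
a = 0 (a = -5 + 5 = 0)
j(s) = s*(-3 + s) (j(s) = (s + 0)*(s - 3) = s*(-3 + s))
(32*j(1))*(5 - 1*11) = (32*(1*(-3 + 1)))*(5 - 1*11) = (32*(1*(-2)))*(5 - 11) = (32*(-2))*(-6) = -64*(-6) = 384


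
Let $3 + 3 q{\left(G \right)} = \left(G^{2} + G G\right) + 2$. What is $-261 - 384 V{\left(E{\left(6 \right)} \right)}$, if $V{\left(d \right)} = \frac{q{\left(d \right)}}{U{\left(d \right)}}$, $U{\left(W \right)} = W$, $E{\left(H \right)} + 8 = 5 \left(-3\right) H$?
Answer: $\frac{1216459}{49} \approx 24826.0$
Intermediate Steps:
$E{\left(H \right)} = -8 - 15 H$ ($E{\left(H \right)} = -8 + 5 \left(-3\right) H = -8 - 15 H$)
$q{\left(G \right)} = - \frac{1}{3} + \frac{2 G^{2}}{3}$ ($q{\left(G \right)} = -1 + \frac{\left(G^{2} + G G\right) + 2}{3} = -1 + \frac{\left(G^{2} + G^{2}\right) + 2}{3} = -1 + \frac{2 G^{2} + 2}{3} = -1 + \frac{2 + 2 G^{2}}{3} = -1 + \left(\frac{2}{3} + \frac{2 G^{2}}{3}\right) = - \frac{1}{3} + \frac{2 G^{2}}{3}$)
$V{\left(d \right)} = \frac{- \frac{1}{3} + \frac{2 d^{2}}{3}}{d}$
$-261 - 384 V{\left(E{\left(6 \right)} \right)} = -261 - 384 \frac{-1 + 2 \left(-8 - 90\right)^{2}}{3 \left(-8 - 90\right)} = -261 - 384 \frac{-1 + 2 \left(-98\right)^{2}}{3 \left(-98\right)} = -261 - 384 \cdot \frac{1}{3} \left(- \frac{1}{98}\right) \left(-1 + 2 \cdot 9604\right) = -261 - 384 \cdot \frac{1}{3} \left(- \frac{1}{98}\right) \left(-1 + 19208\right) = -261 - 384 \cdot \frac{1}{3} \left(- \frac{1}{98}\right) 19207 = -261 - - \frac{1229248}{49} = -261 + \frac{1229248}{49} = \frac{1216459}{49}$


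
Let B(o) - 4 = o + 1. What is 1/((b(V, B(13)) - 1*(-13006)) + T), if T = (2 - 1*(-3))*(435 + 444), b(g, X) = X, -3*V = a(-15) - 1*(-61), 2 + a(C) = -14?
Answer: 1/17419 ≈ 5.7409e-5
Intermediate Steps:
B(o) = 5 + o (B(o) = 4 + (o + 1) = 4 + (1 + o) = 5 + o)
a(C) = -16 (a(C) = -2 - 14 = -16)
V = -15 (V = -(-16 - 1*(-61))/3 = -(-16 + 61)/3 = -⅓*45 = -15)
T = 4395 (T = (2 + 3)*879 = 5*879 = 4395)
1/((b(V, B(13)) - 1*(-13006)) + T) = 1/(((5 + 13) - 1*(-13006)) + 4395) = 1/((18 + 13006) + 4395) = 1/(13024 + 4395) = 1/17419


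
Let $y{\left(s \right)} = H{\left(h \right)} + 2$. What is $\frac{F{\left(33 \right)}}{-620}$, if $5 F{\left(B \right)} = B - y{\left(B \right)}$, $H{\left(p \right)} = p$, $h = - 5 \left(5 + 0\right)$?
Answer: $- \frac{14}{775} \approx -0.018065$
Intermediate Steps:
$h = -25$ ($h = \left(-5\right) 5 = -25$)
$y{\left(s \right)} = -23$ ($y{\left(s \right)} = -25 + 2 = -23$)
$F{\left(B \right)} = \frac{23}{5} + \frac{B}{5}$ ($F{\left(B \right)} = \frac{B - -23}{5} = \frac{B + 23}{5} = \frac{23 + B}{5} = \frac{23}{5} + \frac{B}{5}$)
$\frac{F{\left(33 \right)}}{-620} = \frac{\frac{23}{5} + \frac{1}{5} \cdot 33}{-620} = \left(\frac{23}{5} + \frac{33}{5}\right) \left(- \frac{1}{620}\right) = \frac{56}{5} \left(- \frac{1}{620}\right) = - \frac{14}{775}$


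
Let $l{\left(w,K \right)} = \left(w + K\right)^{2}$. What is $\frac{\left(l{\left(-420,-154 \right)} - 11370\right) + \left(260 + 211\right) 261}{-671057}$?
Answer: $- \frac{14227}{21647} \approx -0.65723$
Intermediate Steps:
$l{\left(w,K \right)} = \left(K + w\right)^{2}$
$\frac{\left(l{\left(-420,-154 \right)} - 11370\right) + \left(260 + 211\right) 261}{-671057} = \frac{\left(\left(-154 - 420\right)^{2} - 11370\right) + \left(260 + 211\right) 261}{-671057} = \left(\left(\left(-574\right)^{2} - 11370\right) + 471 \cdot 261\right) \left(- \frac{1}{671057}\right) = \left(\left(329476 - 11370\right) + 122931\right) \left(- \frac{1}{671057}\right) = \left(318106 + 122931\right) \left(- \frac{1}{671057}\right) = 441037 \left(- \frac{1}{671057}\right) = - \frac{14227}{21647}$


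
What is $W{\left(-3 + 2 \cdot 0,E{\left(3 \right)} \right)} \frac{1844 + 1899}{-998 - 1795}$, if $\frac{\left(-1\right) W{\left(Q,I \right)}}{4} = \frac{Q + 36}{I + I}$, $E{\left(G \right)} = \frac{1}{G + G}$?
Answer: $\frac{26004}{49} \approx 530.69$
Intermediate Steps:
$E{\left(G \right)} = \frac{1}{2 G}$
$W{\left(Q,I \right)} = - \frac{2 \left(36 + Q\right)}{I}$ ($W{\left(Q,I \right)} = - 4 \frac{Q + 36}{I + I} = - 4 \frac{36 + Q}{2 I} = - \frac{2 \left(36 + Q\right)}{I}$)
$W{\left(-3 + 2 \cdot 0,E{\left(3 \right)} \right)} \frac{1844 + 1899}{-998 - 1795} = \frac{2 \left(-36 - \left(-3 + 2 \cdot 0\right)\right)}{\frac{1}{2} \cdot \frac{1}{3}} \frac{1844 + 1899}{-998 - 1795} = \frac{2 \left(-36 - \left(-3 + 0\right)\right)}{\frac{1}{2} \cdot \frac{1}{3}} \frac{3743}{-2793} = 2 \frac{1}{\frac{1}{6}} \left(-36 - -3\right) 3743 \left(- \frac{1}{2793}\right) = 2 \cdot 6 \left(-36 + 3\right) \left(- \frac{197}{147}\right) = 2 \cdot 6 \left(-33\right) \left(- \frac{197}{147}\right) = \left(-396\right) \left(- \frac{197}{147}\right) = \frac{26004}{49}$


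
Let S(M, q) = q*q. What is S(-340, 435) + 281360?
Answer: 470585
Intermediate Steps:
S(M, q) = q²
S(-340, 435) + 281360 = 435² + 281360 = 189225 + 281360 = 470585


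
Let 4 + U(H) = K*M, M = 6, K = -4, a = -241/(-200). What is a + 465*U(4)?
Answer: -2603759/200 ≈ -13019.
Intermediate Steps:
a = 241/200 (a = -241*(-1/200) = 241/200 ≈ 1.2050)
U(H) = -28 (U(H) = -4 - 4*6 = -4 - 24 = -28)
a + 465*U(4) = 241/200 + 465*(-28) = 241/200 - 13020 = -2603759/200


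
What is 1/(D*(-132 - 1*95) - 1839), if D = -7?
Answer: -1/250 ≈ -0.0040000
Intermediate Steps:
1/(D*(-132 - 1*95) - 1839) = 1/(-7*(-132 - 1*95) - 1839) = 1/(-7*(-132 - 95) - 1839) = 1/(-7*(-227) - 1839) = 1/(1589 - 1839) = 1/(-250) = -1/250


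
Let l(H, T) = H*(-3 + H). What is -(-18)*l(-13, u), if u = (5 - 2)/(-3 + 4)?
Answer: 3744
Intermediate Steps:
u = 3 (u = 3/1 = 3*1 = 3)
-(-18)*l(-13, u) = -(-18)*(-13*(-3 - 13)) = -(-18)*(-13*(-16)) = -(-18)*208 = -1*(-3744) = 3744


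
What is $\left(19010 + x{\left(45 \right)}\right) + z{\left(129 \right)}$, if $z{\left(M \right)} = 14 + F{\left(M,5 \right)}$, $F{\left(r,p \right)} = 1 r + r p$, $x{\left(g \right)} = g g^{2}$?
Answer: $110923$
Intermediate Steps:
$x{\left(g \right)} = g^{3}$
$F{\left(r,p \right)} = r + p r$
$z{\left(M \right)} = 14 + 6 M$ ($z{\left(M \right)} = 14 + M \left(1 + 5\right) = 14 + M 6 = 14 + 6 M$)
$\left(19010 + x{\left(45 \right)}\right) + z{\left(129 \right)} = \left(19010 + 45^{3}\right) + \left(14 + 6 \cdot 129\right) = \left(19010 + 91125\right) + \left(14 + 774\right) = 110135 + 788 = 110923$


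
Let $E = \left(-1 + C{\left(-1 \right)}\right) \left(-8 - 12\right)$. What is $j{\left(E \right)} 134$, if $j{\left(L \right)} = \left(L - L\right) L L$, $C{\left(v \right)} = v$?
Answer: $0$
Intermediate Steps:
$E = 40$ ($E = \left(-1 - 1\right) \left(-8 - 12\right) = \left(-2\right) \left(-20\right) = 40$)
$j{\left(L \right)} = 0$ ($j{\left(L \right)} = 0 L L = 0 L = 0$)
$j{\left(E \right)} 134 = 0 \cdot 134 = 0$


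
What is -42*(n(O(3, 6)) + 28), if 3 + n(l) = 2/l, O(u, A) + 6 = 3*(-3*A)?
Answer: -5243/5 ≈ -1048.6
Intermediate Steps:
O(u, A) = -6 - 9*A (O(u, A) = -6 + 3*(-3*A) = -6 - 9*A)
n(l) = -3 + 2/l
-42*(n(O(3, 6)) + 28) = -42*((-3 + 2/(-6 - 9*6)) + 28) = -42*((-3 + 2/(-6 - 54)) + 28) = -42*((-3 + 2/(-60)) + 28) = -42*((-3 + 2*(-1/60)) + 28) = -42*((-3 - 1/30) + 28) = -42*(-91/30 + 28) = -42*749/30 = -5243/5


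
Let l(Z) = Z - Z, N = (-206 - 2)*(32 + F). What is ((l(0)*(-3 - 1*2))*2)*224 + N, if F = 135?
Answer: -34736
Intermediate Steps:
N = -34736 (N = (-206 - 2)*(32 + 135) = -208*167 = -34736)
l(Z) = 0
((l(0)*(-3 - 1*2))*2)*224 + N = ((0*(-3 - 1*2))*2)*224 - 34736 = ((0*(-3 - 2))*2)*224 - 34736 = ((0*(-5))*2)*224 - 34736 = (0*2)*224 - 34736 = 0*224 - 34736 = 0 - 34736 = -34736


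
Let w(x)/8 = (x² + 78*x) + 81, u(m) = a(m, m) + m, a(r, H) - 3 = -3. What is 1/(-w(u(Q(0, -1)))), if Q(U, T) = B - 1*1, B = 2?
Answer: -1/1280 ≈ -0.00078125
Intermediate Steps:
a(r, H) = 0 (a(r, H) = 3 - 3 = 0)
Q(U, T) = 1 (Q(U, T) = 2 - 1*1 = 2 - 1 = 1)
u(m) = m (u(m) = 0 + m = m)
w(x) = 648 + 8*x² + 624*x (w(x) = 8*((x² + 78*x) + 81) = 8*(81 + x² + 78*x) = 648 + 8*x² + 624*x)
1/(-w(u(Q(0, -1)))) = 1/(-(648 + 8*1² + 624*1)) = 1/(-(648 + 8*1 + 624)) = 1/(-(648 + 8 + 624)) = 1/(-1*1280) = 1/(-1280) = -1/1280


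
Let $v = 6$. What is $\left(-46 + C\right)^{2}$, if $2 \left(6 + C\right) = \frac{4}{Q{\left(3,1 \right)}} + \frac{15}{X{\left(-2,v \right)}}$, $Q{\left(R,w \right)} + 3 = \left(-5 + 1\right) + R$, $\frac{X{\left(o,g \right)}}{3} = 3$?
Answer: $\frac{24025}{9} \approx 2669.4$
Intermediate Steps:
$X{\left(o,g \right)} = 9$ ($X{\left(o,g \right)} = 3 \cdot 3 = 9$)
$Q{\left(R,w \right)} = -7 + R$ ($Q{\left(R,w \right)} = -3 + \left(\left(-5 + 1\right) + R\right) = -3 + \left(-4 + R\right) = -7 + R$)
$C = - \frac{17}{3}$ ($C = -6 + \frac{\frac{4}{-7 + 3} + \frac{15}{9}}{2} = -6 + \frac{\frac{4}{-4} + 15 \cdot \frac{1}{9}}{2} = -6 + \frac{4 \left(- \frac{1}{4}\right) + \frac{5}{3}}{2} = -6 + \frac{-1 + \frac{5}{3}}{2} = -6 + \frac{1}{2} \cdot \frac{2}{3} = -6 + \frac{1}{3} = - \frac{17}{3} \approx -5.6667$)
$\left(-46 + C\right)^{2} = \left(-46 - \frac{17}{3}\right)^{2} = \left(- \frac{155}{3}\right)^{2} = \frac{24025}{9}$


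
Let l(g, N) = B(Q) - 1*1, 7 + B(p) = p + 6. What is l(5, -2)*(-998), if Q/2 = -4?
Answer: 9980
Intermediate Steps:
Q = -8 (Q = 2*(-4) = -8)
B(p) = -1 + p (B(p) = -7 + (p + 6) = -7 + (6 + p) = -1 + p)
l(g, N) = -10 (l(g, N) = (-1 - 8) - 1*1 = -9 - 1 = -10)
l(5, -2)*(-998) = -10*(-998) = 9980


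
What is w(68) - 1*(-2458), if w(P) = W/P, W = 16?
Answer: 41790/17 ≈ 2458.2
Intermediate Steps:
w(P) = 16/P
w(68) - 1*(-2458) = 16/68 - 1*(-2458) = 16*(1/68) + 2458 = 4/17 + 2458 = 41790/17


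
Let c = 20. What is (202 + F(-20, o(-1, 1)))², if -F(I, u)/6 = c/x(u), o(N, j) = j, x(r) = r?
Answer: 6724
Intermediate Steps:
F(I, u) = -120/u
(202 + F(-20, o(-1, 1)))² = (202 - 120/1)² = (202 - 120*1)² = (202 - 120)² = 82² = 6724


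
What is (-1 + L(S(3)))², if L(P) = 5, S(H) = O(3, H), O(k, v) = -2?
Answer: 16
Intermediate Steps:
S(H) = -2
(-1 + L(S(3)))² = (-1 + 5)² = 4² = 16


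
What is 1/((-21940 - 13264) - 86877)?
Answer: -1/122081 ≈ -8.1913e-6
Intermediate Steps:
1/((-21940 - 13264) - 86877) = 1/(-35204 - 86877) = 1/(-122081) = -1/122081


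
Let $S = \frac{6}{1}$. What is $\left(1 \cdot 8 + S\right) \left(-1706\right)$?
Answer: $-23884$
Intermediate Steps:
$S = 6$ ($S = 6 \cdot 1 = 6$)
$\left(1 \cdot 8 + S\right) \left(-1706\right) = \left(1 \cdot 8 + 6\right) \left(-1706\right) = \left(8 + 6\right) \left(-1706\right) = 14 \left(-1706\right) = -23884$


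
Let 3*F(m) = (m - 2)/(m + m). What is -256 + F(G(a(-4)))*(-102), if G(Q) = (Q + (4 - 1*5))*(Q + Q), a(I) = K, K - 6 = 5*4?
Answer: -177433/650 ≈ -272.97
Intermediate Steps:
K = 26 (K = 6 + 5*4 = 6 + 20 = 26)
a(I) = 26
G(Q) = 2*Q*(-1 + Q) (G(Q) = (Q + (4 - 5))*(2*Q) = (Q - 1)*(2*Q) = (-1 + Q)*(2*Q) = 2*Q*(-1 + Q))
F(m) = (-2 + m)/(6*m) (F(m) = ((m - 2)/(m + m))/3 = ((-2 + m)/((2*m)))/3 = ((-2 + m)*(1/(2*m)))/3 = ((-2 + m)/(2*m))/3 = (-2 + m)/(6*m))
-256 + F(G(a(-4)))*(-102) = -256 + ((-2 + 2*26*(-1 + 26))/(6*((2*26*(-1 + 26)))))*(-102) = -256 + ((-2 + 2*26*25)/(6*((2*26*25))))*(-102) = -256 + ((1/6)*(-2 + 1300)/1300)*(-102) = -256 + ((1/6)*(1/1300)*1298)*(-102) = -256 + (649/3900)*(-102) = -256 - 11033/650 = -177433/650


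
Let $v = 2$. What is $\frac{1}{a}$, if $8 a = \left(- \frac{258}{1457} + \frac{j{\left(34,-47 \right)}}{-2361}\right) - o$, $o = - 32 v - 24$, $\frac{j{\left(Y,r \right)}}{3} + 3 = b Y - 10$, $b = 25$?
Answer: $\frac{9173272}{99483437} \approx 0.092209$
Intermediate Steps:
$j{\left(Y,r \right)} = -39 + 75 Y$ ($j{\left(Y,r \right)} = -9 + 3 \left(25 Y - 10\right) = -9 + 3 \left(-10 + 25 Y\right) = -9 + \left(-30 + 75 Y\right) = -39 + 75 Y$)
$o = -88$ ($o = \left(-32\right) 2 - 24 = -64 - 24 = -88$)
$a = \frac{99483437}{9173272}$ ($a = \frac{\left(- \frac{258}{1457} + \frac{-39 + 75 \cdot 34}{-2361}\right) - -88}{8} = \frac{\left(\left(-258\right) \frac{1}{1457} + \left(-39 + 2550\right) \left(- \frac{1}{2361}\right)\right) + 88}{8} = \frac{\left(- \frac{258}{1457} + 2511 \left(- \frac{1}{2361}\right)\right) + 88}{8} = \frac{\left(- \frac{258}{1457} - \frac{837}{787}\right) + 88}{8} = \frac{- \frac{1422555}{1146659} + 88}{8} = \frac{1}{8} \cdot \frac{99483437}{1146659} = \frac{99483437}{9173272} \approx 10.845$)
$\frac{1}{a} = \frac{1}{\frac{99483437}{9173272}} = \frac{9173272}{99483437}$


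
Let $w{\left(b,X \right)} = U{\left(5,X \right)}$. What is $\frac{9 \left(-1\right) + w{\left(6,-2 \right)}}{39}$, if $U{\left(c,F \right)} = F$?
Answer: $- \frac{11}{39} \approx -0.28205$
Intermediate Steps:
$w{\left(b,X \right)} = X$
$\frac{9 \left(-1\right) + w{\left(6,-2 \right)}}{39} = \frac{9 \left(-1\right) - 2}{39} = \left(-9 - 2\right) \frac{1}{39} = \left(-11\right) \frac{1}{39} = - \frac{11}{39}$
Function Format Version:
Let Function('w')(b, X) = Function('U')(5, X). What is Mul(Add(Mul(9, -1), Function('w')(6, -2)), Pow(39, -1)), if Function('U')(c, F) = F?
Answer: Rational(-11, 39) ≈ -0.28205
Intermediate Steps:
Function('w')(b, X) = X
Mul(Add(Mul(9, -1), Function('w')(6, -2)), Pow(39, -1)) = Mul(Add(Mul(9, -1), -2), Pow(39, -1)) = Mul(Add(-9, -2), Rational(1, 39)) = Mul(-11, Rational(1, 39)) = Rational(-11, 39)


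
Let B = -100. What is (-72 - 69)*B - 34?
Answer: 14066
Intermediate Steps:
(-72 - 69)*B - 34 = (-72 - 69)*(-100) - 34 = -141*(-100) - 34 = 14100 - 34 = 14066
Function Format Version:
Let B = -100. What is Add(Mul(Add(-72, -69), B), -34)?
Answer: 14066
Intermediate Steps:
Add(Mul(Add(-72, -69), B), -34) = Add(Mul(Add(-72, -69), -100), -34) = Add(Mul(-141, -100), -34) = Add(14100, -34) = 14066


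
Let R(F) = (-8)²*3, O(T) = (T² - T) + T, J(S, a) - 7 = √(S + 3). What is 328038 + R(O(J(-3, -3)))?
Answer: 328230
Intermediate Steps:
J(S, a) = 7 + √(3 + S) (J(S, a) = 7 + √(S + 3) = 7 + √(3 + S))
O(T) = T²
R(F) = 192 (R(F) = 64*3 = 192)
328038 + R(O(J(-3, -3))) = 328038 + 192 = 328230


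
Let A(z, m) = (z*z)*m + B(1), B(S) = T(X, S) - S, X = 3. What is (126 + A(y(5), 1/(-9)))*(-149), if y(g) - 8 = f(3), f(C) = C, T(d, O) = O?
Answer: -150937/9 ≈ -16771.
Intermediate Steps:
y(g) = 11 (y(g) = 8 + 3 = 11)
B(S) = 0 (B(S) = S - S = 0)
A(z, m) = m*z² (A(z, m) = (z*z)*m + 0 = z²*m + 0 = m*z² + 0 = m*z²)
(126 + A(y(5), 1/(-9)))*(-149) = (126 + 11²/(-9))*(-149) = (126 - ⅑*121)*(-149) = (126 - 121/9)*(-149) = (1013/9)*(-149) = -150937/9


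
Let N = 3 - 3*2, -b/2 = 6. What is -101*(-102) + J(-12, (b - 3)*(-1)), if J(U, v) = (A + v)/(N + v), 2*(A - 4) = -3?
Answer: 247283/24 ≈ 10303.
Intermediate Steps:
b = -12 (b = -2*6 = -12)
N = -3 (N = 3 - 6 = -3)
A = 5/2 (A = 4 + (½)*(-3) = 4 - 3/2 = 5/2 ≈ 2.5000)
J(U, v) = (5/2 + v)/(-3 + v)
-101*(-102) + J(-12, (b - 3)*(-1)) = -101*(-102) + (5/2 + (-12 - 3)*(-1))/(-3 + (-12 - 3)*(-1)) = 10302 + (5/2 - 15*(-1))/(-3 - 15*(-1)) = 10302 + (5/2 + 15)/(-3 + 15) = 10302 + (35/2)/12 = 10302 + (1/12)*(35/2) = 10302 + 35/24 = 247283/24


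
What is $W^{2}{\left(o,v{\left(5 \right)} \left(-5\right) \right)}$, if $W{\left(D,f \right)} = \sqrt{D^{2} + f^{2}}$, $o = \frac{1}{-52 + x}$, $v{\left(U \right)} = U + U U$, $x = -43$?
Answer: $\frac{203062501}{9025} \approx 22500.0$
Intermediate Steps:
$v{\left(U \right)} = U + U^{2}$
$o = - \frac{1}{95}$ ($o = \frac{1}{-52 - 43} = \frac{1}{-95} = - \frac{1}{95} \approx -0.010526$)
$W^{2}{\left(o,v{\left(5 \right)} \left(-5\right) \right)} = \left(\sqrt{\left(- \frac{1}{95}\right)^{2} + \left(5 \left(1 + 5\right) \left(-5\right)\right)^{2}}\right)^{2} = \left(\sqrt{\frac{1}{9025} + \left(5 \cdot 6 \left(-5\right)\right)^{2}}\right)^{2} = \left(\sqrt{\frac{1}{9025} + \left(30 \left(-5\right)\right)^{2}}\right)^{2} = \left(\sqrt{\frac{1}{9025} + \left(-150\right)^{2}}\right)^{2} = \left(\sqrt{\frac{1}{9025} + 22500}\right)^{2} = \left(\sqrt{\frac{203062501}{9025}}\right)^{2} = \left(\frac{\sqrt{203062501}}{95}\right)^{2} = \frac{203062501}{9025}$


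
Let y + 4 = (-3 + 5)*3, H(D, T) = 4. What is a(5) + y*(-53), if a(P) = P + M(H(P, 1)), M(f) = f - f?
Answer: -101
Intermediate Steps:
M(f) = 0
a(P) = P (a(P) = P + 0 = P)
y = 2 (y = -4 + (-3 + 5)*3 = -4 + 2*3 = -4 + 6 = 2)
a(5) + y*(-53) = 5 + 2*(-53) = 5 - 106 = -101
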